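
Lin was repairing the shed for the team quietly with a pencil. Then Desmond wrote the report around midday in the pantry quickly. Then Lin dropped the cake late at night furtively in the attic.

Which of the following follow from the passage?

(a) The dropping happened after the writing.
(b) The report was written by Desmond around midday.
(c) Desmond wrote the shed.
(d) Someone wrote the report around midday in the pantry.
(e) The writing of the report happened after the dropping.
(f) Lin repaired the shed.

(a), (b), (d)

(a) Entailed — the narrative places the writing before the dropping.
(b) Entailed — the original entails any weakening of itself; this just drops 'quickly', 'in the pantry'.
(c) Not entailed — Desmond wrote the report, not the shed; the shed belongs to the repairing event.
(d) Entailed — the original entails any weakening of itself; this just drops 'quickly' and generalizes the agent.
(e) Not entailed — the narrative places the writing before the dropping, not after.
(f) Not entailed — 'was repairing' is progressive on an accomplishment; it does not entail the completed 'repaired'.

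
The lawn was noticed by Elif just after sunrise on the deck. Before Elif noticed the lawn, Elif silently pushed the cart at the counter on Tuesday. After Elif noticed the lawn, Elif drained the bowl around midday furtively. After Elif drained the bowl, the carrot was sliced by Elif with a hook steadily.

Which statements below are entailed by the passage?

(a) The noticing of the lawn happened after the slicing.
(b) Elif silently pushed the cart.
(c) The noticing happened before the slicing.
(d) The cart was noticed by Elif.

(a) Not entailed — the narrative places the noticing before the slicing, not after.
(b) Entailed — the original entails any weakening of itself; this just drops 'at the counter', 'on Tuesday'.
(c) Entailed — the narrative places the noticing before the slicing.
(d) Not entailed — Elif noticed the lawn, not the cart; the cart belongs to the pushing event.

(b), (c)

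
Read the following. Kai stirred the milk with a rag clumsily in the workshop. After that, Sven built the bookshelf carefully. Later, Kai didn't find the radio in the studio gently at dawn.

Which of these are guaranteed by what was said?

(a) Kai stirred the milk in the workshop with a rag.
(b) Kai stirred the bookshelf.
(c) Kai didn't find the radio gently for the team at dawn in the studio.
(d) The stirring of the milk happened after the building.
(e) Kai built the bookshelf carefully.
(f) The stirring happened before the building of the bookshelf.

(a), (c), (f)

(a) Entailed — dropping 'clumsily' leaves a sub-description the original still satisfies.
(b) Not entailed — Kai stirred the milk, not the bookshelf; the bookshelf belongs to the building event.
(c) Entailed — under negation, adding a further restriction is entailed: if no such finding event occurred, none occurred for the team either.
(d) Not entailed — the narrative places the stirring before the building, not after.
(e) Not entailed — the passage has Sven building the bookshelf, not Kai.
(f) Entailed — the narrative places the stirring before the building.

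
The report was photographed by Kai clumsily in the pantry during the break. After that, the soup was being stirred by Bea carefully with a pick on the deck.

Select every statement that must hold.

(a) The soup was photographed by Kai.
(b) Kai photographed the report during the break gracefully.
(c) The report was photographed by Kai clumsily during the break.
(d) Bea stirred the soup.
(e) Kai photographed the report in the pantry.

(a) Not entailed — Kai photographed the report, not the soup; the soup belongs to the stirring event.
(b) Not entailed — 'gracefully' adds a manner not in (and inconsistent with) the original.
(c) Entailed — the original entails any weakening of itself; this just drops 'in the pantry'.
(d) Entailed — 'stir' is an activity; 'was stirring' entails that some stirring happened, so 'stirred' holds.
(e) Entailed — this follows by dropping conjuncts from the photographing event's description.

(c), (d), (e)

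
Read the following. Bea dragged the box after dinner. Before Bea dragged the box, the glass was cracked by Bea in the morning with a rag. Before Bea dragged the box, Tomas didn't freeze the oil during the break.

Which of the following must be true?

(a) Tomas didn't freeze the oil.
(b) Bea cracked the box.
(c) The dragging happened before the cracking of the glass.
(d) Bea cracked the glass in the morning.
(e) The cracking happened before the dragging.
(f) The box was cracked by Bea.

(d), (e)

(a) Not entailed — dropping 'during the break' under negation is not valid — the original leaves open that Tomas froze the oil some other way.
(b) Not entailed — Bea cracked the glass, not the box; the box belongs to the dragging event.
(c) Not entailed — the narrative places the cracking before the dragging, not after.
(d) Entailed — every conjunct here is already in the original cracking event.
(e) Entailed — the narrative places the cracking before the dragging.
(f) Not entailed — Bea cracked the glass, not the box; the box belongs to the dragging event.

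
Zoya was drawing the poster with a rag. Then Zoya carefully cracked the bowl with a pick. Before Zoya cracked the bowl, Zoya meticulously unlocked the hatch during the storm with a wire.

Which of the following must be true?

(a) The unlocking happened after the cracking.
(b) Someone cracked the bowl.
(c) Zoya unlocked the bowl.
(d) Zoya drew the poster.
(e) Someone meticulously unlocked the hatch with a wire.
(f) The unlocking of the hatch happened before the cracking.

(a) Not entailed — the narrative places the unlocking before the cracking, not after.
(b) Entailed — dropping 'with a pick', 'carefully' and generalizing the agent leaves a sub-description the original still satisfies.
(c) Not entailed — Zoya unlocked the hatch, not the bowl; the bowl belongs to the cracking event.
(d) Not entailed — 'was drawing' is progressive on an accomplishment; it does not entail the completed 'drew'.
(e) Entailed — every conjunct here is already in the original unlocking event.
(f) Entailed — the narrative places the unlocking before the cracking.

(b), (e), (f)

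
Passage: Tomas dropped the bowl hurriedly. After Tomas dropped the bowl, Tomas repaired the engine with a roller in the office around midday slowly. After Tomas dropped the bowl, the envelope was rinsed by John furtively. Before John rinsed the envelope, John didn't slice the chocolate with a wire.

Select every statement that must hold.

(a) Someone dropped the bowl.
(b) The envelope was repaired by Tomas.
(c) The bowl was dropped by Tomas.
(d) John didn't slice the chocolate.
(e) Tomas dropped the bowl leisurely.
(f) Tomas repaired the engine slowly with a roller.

(a), (c), (f)

(a) Entailed — dropping 'hurriedly' and generalizing the agent leaves a sub-description the original still satisfies.
(b) Not entailed — Tomas repaired the engine, not the envelope; the envelope belongs to the rinsing event.
(c) Entailed — the original entails any weakening of itself; this just drops 'hurriedly'.
(d) Not entailed — dropping 'with a wire' under negation is not valid — the original leaves open that John sliced the chocolate some other way.
(e) Not entailed — 'leisurely' adds a manner not in (and inconsistent with) the original.
(f) Entailed — dropping 'around midday', 'in the office' leaves a sub-description the original still satisfies.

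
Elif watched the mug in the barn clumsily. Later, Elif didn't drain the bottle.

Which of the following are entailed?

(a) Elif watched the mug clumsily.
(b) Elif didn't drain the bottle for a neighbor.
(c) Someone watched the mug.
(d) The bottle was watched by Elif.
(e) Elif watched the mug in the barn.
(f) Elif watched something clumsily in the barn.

(a), (b), (c), (e), (f)

(a) Entailed — this follows by dropping conjuncts from the watching event's description.
(b) Entailed — under negation, adding a further restriction is entailed: if no such draining event occurred, none occurred for a neighbor either.
(c) Entailed — every conjunct here is already in the original watching event.
(d) Not entailed — Elif watched the mug, not the bottle; the bottle belongs to the draining event.
(e) Entailed — the original entails any weakening of itself; this just drops 'clumsily'.
(f) Entailed — generalizing the patient leaves a sub-description the original still satisfies.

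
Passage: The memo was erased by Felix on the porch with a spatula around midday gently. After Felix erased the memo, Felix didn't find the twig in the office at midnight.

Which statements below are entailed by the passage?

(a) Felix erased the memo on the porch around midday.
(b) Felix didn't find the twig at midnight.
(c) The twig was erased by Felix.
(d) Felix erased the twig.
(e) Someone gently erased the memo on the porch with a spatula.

(a), (e)

(a) Entailed — the original entails any weakening of itself; this just drops 'with a spatula', 'gently'.
(b) Not entailed — dropping 'in the office' under negation is not valid — the original leaves open that Felix found the twig some other way.
(c) Not entailed — Felix erased the memo, not the twig; the twig belongs to the finding event.
(d) Not entailed — Felix erased the memo, not the twig; the twig belongs to the finding event.
(e) Entailed — the original entails any weakening of itself; this just drops 'around midday' and generalizes the agent.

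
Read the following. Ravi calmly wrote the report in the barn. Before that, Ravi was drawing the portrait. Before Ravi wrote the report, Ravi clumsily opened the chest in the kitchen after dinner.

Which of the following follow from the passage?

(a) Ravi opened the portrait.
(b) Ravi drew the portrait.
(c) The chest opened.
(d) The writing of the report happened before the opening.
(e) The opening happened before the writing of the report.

(a) Not entailed — Ravi opened the chest, not the portrait; the portrait belongs to the drawing event.
(b) Not entailed — 'was drawing' is progressive on an accomplishment; it does not entail the completed 'drew'.
(c) Entailed — 'Ravi opened the chest' is causative; it entails the inchoative 'the chest opened'.
(d) Not entailed — the narrative places the opening before the writing, not after.
(e) Entailed — the narrative places the opening before the writing.

(c), (e)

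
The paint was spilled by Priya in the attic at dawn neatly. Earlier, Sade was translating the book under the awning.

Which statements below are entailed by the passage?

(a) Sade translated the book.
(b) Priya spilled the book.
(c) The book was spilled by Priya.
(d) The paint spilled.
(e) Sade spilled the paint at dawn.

(a) Not entailed — 'was translating' is progressive on an accomplishment; it does not entail the completed 'translated'.
(b) Not entailed — Priya spilled the paint, not the book; the book belongs to the translating event.
(c) Not entailed — Priya spilled the paint, not the book; the book belongs to the translating event.
(d) Entailed — 'Priya spilled the paint' is causative; it entails the inchoative 'the paint spilled'.
(e) Not entailed — the passage has Priya spilling the paint, not Sade.

(d)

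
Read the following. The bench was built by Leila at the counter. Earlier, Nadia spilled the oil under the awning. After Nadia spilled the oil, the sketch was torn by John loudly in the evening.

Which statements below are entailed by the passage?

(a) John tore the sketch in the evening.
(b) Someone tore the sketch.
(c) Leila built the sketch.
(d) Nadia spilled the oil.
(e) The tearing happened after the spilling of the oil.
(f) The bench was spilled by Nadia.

(a), (b), (d), (e)

(a) Entailed — this follows by dropping conjuncts from the tearing event's description.
(b) Entailed — every conjunct here is already in the original tearing event.
(c) Not entailed — Leila built the bench, not the sketch; the sketch belongs to the tearing event.
(d) Entailed — the original entails any weakening of itself; this just drops 'under the awning'.
(e) Entailed — the narrative places the spilling before the tearing.
(f) Not entailed — Nadia spilled the oil, not the bench; the bench belongs to the building event.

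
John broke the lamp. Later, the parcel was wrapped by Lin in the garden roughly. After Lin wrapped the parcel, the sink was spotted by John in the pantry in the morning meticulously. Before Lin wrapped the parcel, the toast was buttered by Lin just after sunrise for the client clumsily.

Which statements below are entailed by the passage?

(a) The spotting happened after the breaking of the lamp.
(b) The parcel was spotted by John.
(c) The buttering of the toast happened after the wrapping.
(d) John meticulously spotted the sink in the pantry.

(a) Entailed — the narrative places the breaking before the spotting.
(b) Not entailed — John spotted the sink, not the parcel; the parcel belongs to the wrapping event.
(c) Not entailed — the narrative places the buttering before the wrapping, not after.
(d) Entailed — this follows by dropping conjuncts from the spotting event's description.

(a), (d)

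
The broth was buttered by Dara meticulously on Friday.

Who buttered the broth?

Dara

'Dara' marks the agent of the buttering event.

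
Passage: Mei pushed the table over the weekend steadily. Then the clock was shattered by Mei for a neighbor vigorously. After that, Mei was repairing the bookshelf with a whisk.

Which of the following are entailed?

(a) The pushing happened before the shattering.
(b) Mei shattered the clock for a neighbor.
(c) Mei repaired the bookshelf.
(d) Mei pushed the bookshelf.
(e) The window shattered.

(a) Entailed — the narrative places the pushing before the shattering.
(b) Entailed — dropping 'vigorously' leaves a sub-description the original still satisfies.
(c) Not entailed — 'was repairing' is progressive on an accomplishment; it does not entail the completed 'repaired'.
(d) Not entailed — Mei pushed the table, not the bookshelf; the bookshelf belongs to the repairing event.
(e) Not entailed — the clock is what shattered, not the window.

(a), (b)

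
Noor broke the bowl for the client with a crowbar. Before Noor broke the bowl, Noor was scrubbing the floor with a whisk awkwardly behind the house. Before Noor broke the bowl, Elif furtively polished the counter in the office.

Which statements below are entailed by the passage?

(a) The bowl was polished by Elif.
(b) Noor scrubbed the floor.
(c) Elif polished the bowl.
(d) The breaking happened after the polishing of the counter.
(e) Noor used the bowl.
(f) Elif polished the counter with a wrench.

(b), (d)

(a) Not entailed — Elif polished the counter, not the bowl; the bowl belongs to the breaking event.
(b) Entailed — 'scrub' is an activity; 'was scrubbing' entails that some scrubbing happened, so 'scrubbed' holds.
(c) Not entailed — Elif polished the counter, not the bowl; the bowl belongs to the breaking event.
(d) Entailed — the narrative places the polishing before the breaking.
(e) Not entailed — the bowl is the patient, not an instrument — Noor used a crowbar.
(f) Not entailed — 'with a wrench' adds information not in the original event.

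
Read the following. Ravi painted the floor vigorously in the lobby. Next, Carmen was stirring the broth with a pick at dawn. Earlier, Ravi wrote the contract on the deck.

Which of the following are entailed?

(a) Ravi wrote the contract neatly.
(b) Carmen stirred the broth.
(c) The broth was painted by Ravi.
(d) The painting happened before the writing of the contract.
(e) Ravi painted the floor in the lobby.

(a) Not entailed — 'neatly' adds information not in the original event.
(b) Entailed — 'stir' is an activity; 'was stirring' entails that some stirring happened, so 'stirred' holds.
(c) Not entailed — Ravi painted the floor, not the broth; the broth belongs to the stirring event.
(d) Not entailed — the narrative doesn't order the painting relative to the writing.
(e) Entailed — this follows by dropping conjuncts from the painting event's description.

(b), (e)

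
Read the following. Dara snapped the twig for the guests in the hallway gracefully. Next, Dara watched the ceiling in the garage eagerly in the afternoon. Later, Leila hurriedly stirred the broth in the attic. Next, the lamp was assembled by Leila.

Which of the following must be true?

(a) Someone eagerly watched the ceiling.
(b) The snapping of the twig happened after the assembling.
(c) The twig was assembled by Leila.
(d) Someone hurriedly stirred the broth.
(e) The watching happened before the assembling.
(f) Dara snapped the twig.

(a) Entailed — this follows by dropping conjuncts from the watching event's description.
(b) Not entailed — the narrative places the snapping before the assembling, not after.
(c) Not entailed — Leila assembled the lamp, not the twig; the twig belongs to the snapping event.
(d) Entailed — every conjunct here is already in the original stirring event.
(e) Entailed — the narrative places the watching before the assembling.
(f) Entailed — this follows by dropping conjuncts from the snapping event's description.

(a), (d), (e), (f)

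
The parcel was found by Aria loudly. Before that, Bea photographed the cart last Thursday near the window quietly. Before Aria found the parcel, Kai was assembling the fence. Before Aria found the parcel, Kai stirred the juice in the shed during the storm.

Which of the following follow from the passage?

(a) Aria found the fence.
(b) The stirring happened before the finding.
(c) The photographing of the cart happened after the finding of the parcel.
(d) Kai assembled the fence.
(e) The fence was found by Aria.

(a) Not entailed — Aria found the parcel, not the fence; the fence belongs to the assembling event.
(b) Entailed — the narrative places the stirring before the finding.
(c) Not entailed — the narrative places the photographing before the finding, not after.
(d) Not entailed — 'was assembling' is progressive on an accomplishment; it does not entail the completed 'assembled'.
(e) Not entailed — Aria found the parcel, not the fence; the fence belongs to the assembling event.

(b)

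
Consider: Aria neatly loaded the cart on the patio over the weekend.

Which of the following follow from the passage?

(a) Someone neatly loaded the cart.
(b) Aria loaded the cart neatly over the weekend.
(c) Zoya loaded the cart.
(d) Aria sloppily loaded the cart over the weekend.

(a), (b)

(a) Entailed — dropping 'on the patio', 'over the weekend' and generalizing the agent leaves a sub-description the original still satisfies.
(b) Entailed — dropping 'on the patio' leaves a sub-description the original still satisfies.
(c) Not entailed — the passage has Aria loading the cart, not Zoya.
(d) Not entailed — 'sloppily' adds a manner not in (and inconsistent with) the original.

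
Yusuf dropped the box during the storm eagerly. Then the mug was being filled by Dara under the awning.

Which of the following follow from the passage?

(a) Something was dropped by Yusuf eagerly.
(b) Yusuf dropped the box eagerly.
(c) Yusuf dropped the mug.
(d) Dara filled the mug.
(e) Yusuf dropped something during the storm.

(a) Entailed — dropping 'during the storm' and generalizing the patient leaves a sub-description the original still satisfies.
(b) Entailed — every conjunct here is already in the original dropping event.
(c) Not entailed — Yusuf dropped the box, not the mug; the mug belongs to the filling event.
(d) Not entailed — 'was filling' is progressive on an accomplishment; it does not entail the completed 'filled'.
(e) Entailed — this follows by dropping conjuncts from the dropping event's description.

(a), (b), (e)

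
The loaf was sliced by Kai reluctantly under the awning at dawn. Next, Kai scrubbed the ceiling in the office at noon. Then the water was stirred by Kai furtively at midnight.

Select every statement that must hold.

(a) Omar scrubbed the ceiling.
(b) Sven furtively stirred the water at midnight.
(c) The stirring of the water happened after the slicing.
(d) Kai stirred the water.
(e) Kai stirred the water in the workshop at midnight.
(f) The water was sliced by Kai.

(c), (d)

(a) Not entailed — the passage has Kai scrubbing the ceiling, not Omar.
(b) Not entailed — the passage has Kai stirring the water, not Sven.
(c) Entailed — the narrative places the slicing before the stirring.
(d) Entailed — the original entails any weakening of itself; this just drops 'furtively', 'at midnight'.
(e) Not entailed — 'in the workshop' adds information not in the original event.
(f) Not entailed — Kai sliced the loaf, not the water; the water belongs to the stirring event.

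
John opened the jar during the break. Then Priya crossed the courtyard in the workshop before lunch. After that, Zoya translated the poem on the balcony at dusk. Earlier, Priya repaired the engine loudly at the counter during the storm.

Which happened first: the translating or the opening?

The connectives place the opening before the translating.

the opening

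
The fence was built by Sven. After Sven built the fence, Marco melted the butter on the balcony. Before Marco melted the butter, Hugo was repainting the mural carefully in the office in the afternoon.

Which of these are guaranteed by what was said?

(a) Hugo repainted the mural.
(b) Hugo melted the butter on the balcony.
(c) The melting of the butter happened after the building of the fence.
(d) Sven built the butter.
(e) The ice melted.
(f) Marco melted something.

(a) Not entailed — 'was repainting' is progressive on an accomplishment; it does not entail the completed 'repainted'.
(b) Not entailed — the passage has Marco melting the butter, not Hugo.
(c) Entailed — the narrative places the building before the melting.
(d) Not entailed — Sven built the fence, not the butter; the butter belongs to the melting event.
(e) Not entailed — the butter is what melted, not the ice.
(f) Entailed — the original entails any weakening of itself; this just drops 'on the balcony' and generalizes the patient.

(c), (f)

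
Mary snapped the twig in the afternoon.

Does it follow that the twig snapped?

'Mary snapped the twig' is the causative; it entails the inchoative 'the twig snapped'.

yes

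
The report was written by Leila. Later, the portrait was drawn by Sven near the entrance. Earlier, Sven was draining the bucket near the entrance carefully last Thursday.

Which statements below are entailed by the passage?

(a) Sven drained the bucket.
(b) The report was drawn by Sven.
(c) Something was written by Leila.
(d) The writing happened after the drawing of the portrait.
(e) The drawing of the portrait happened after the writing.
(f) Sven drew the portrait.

(a) Not entailed — 'was draining' is progressive on an accomplishment; it does not entail the completed 'drained'.
(b) Not entailed — Sven drew the portrait, not the report; the report belongs to the writing event.
(c) Entailed — the original entails any weakening of itself; this just generalizes the patient.
(d) Not entailed — the narrative places the writing before the drawing, not after.
(e) Entailed — the narrative places the writing before the drawing.
(f) Entailed — dropping 'near the entrance' leaves a sub-description the original still satisfies.

(c), (e), (f)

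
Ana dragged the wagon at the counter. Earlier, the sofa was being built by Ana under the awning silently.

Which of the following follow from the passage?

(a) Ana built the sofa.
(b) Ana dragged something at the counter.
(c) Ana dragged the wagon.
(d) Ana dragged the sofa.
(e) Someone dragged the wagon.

(b), (c), (e)

(a) Not entailed — 'was building' is progressive on an accomplishment; it does not entail the completed 'built'.
(b) Entailed — every conjunct here is already in the original dragging event.
(c) Entailed — the original entails any weakening of itself; this just drops 'at the counter'.
(d) Not entailed — Ana dragged the wagon, not the sofa; the sofa belongs to the building event.
(e) Entailed — this follows by dropping conjuncts from the dragging event's description.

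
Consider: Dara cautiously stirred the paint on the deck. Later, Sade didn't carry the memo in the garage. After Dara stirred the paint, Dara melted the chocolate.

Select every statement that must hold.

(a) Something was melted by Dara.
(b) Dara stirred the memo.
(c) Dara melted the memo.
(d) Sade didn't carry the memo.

(a)

(a) Entailed — the original entails any weakening of itself; this just generalizes the patient.
(b) Not entailed — Dara stirred the paint, not the memo; the memo belongs to the carrying event.
(c) Not entailed — Dara melted the chocolate, not the memo; the memo belongs to the carrying event.
(d) Not entailed — dropping 'in the garage' under negation is not valid — the original leaves open that Sade carried the memo some other way.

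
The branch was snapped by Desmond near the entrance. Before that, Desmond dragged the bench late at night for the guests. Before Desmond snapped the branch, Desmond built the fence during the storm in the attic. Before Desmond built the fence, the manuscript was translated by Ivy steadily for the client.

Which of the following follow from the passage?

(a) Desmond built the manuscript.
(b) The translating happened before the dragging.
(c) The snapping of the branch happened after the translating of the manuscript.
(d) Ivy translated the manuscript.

(a) Not entailed — Desmond built the fence, not the manuscript; the manuscript belongs to the translating event.
(b) Not entailed — the narrative doesn't order the translating relative to the dragging.
(c) Entailed — the narrative places the translating before the snapping.
(d) Entailed — every conjunct here is already in the original translating event.

(c), (d)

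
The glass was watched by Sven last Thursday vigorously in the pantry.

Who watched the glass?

'Sven' marks the agent of the watching event.

Sven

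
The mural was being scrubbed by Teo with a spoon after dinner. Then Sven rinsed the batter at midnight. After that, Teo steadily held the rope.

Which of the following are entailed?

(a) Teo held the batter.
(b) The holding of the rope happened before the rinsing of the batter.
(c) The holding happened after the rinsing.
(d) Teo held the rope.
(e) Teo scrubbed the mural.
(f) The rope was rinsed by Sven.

(c), (d), (e)

(a) Not entailed — Teo held the rope, not the batter; the batter belongs to the rinsing event.
(b) Not entailed — the narrative places the rinsing before the holding, not after.
(c) Entailed — the narrative places the rinsing before the holding.
(d) Entailed — dropping 'steadily' leaves a sub-description the original still satisfies.
(e) Entailed — 'scrub' is an activity; 'was scrubbing' entails that some scrubbing happened, so 'scrubbed' holds.
(f) Not entailed — Sven rinsed the batter, not the rope; the rope belongs to the holding event.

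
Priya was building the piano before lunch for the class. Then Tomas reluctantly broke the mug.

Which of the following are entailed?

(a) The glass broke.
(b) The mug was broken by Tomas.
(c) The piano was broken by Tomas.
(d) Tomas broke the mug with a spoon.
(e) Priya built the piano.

(b)

(a) Not entailed — the mug is what broke, not the glass.
(b) Entailed — dropping 'reluctantly' leaves a sub-description the original still satisfies.
(c) Not entailed — Tomas broke the mug, not the piano; the piano belongs to the building event.
(d) Not entailed — 'with a spoon' adds information not in the original event.
(e) Not entailed — 'was building' is progressive on an accomplishment; it does not entail the completed 'built'.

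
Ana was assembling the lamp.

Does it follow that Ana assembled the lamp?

no

'was assembling' is progressive; for an accomplishment like 'assemble the lamp', it doesn't entail completion.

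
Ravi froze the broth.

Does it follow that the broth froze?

'Ravi froze the broth' is the causative; it entails the inchoative 'the broth froze'.

yes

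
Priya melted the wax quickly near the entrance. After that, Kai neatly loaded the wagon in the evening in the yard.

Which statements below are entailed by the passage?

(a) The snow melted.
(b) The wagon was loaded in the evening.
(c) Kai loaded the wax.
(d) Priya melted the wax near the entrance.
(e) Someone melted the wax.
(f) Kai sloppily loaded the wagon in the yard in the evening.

(b), (d), (e)

(a) Not entailed — the wax is what melted, not the snow.
(b) Entailed — this follows by dropping conjuncts from the loading event's description.
(c) Not entailed — Kai loaded the wagon, not the wax; the wax belongs to the melting event.
(d) Entailed — dropping 'quickly' leaves a sub-description the original still satisfies.
(e) Entailed — this follows by dropping conjuncts from the melting event's description.
(f) Not entailed — 'sloppily' adds a manner not in (and inconsistent with) the original.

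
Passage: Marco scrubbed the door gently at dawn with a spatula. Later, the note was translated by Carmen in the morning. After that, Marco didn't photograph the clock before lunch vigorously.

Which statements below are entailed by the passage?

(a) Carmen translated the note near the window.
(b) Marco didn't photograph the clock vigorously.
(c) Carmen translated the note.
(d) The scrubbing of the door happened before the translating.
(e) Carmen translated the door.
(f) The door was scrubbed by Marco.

(a) Not entailed — 'near the window' adds information not in the original event.
(b) Not entailed — dropping 'before lunch' under negation is not valid — the original leaves open that Marco photographed the clock some other way.
(c) Entailed — the original entails any weakening of itself; this just drops 'in the morning'.
(d) Entailed — the narrative places the scrubbing before the translating.
(e) Not entailed — Carmen translated the note, not the door; the door belongs to the scrubbing event.
(f) Entailed — every conjunct here is already in the original scrubbing event.

(c), (d), (f)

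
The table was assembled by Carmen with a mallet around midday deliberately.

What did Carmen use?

'with a mallet' marks the instrument of the assembling event.

a mallet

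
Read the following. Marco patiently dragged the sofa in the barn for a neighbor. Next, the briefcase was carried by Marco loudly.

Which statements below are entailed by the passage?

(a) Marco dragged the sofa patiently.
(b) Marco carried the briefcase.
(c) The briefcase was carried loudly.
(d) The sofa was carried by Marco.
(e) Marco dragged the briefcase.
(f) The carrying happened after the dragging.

(a) Entailed — this follows by dropping conjuncts from the dragging event's description.
(b) Entailed — this follows by dropping conjuncts from the carrying event's description.
(c) Entailed — this follows by dropping conjuncts from the carrying event's description.
(d) Not entailed — Marco carried the briefcase, not the sofa; the sofa belongs to the dragging event.
(e) Not entailed — Marco dragged the sofa, not the briefcase; the briefcase belongs to the carrying event.
(f) Entailed — the narrative places the dragging before the carrying.

(a), (b), (c), (f)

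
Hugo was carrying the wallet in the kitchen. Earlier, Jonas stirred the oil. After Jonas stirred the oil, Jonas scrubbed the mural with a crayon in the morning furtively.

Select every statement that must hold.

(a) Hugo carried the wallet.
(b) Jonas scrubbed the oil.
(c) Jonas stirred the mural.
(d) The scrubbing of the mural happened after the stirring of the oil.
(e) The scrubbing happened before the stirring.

(a), (d)

(a) Entailed — 'carry' is an activity; 'was carrying' entails that some carrying happened, so 'carried' holds.
(b) Not entailed — Jonas scrubbed the mural, not the oil; the oil belongs to the stirring event.
(c) Not entailed — Jonas stirred the oil, not the mural; the mural belongs to the scrubbing event.
(d) Entailed — the narrative places the stirring before the scrubbing.
(e) Not entailed — the narrative places the stirring before the scrubbing, not after.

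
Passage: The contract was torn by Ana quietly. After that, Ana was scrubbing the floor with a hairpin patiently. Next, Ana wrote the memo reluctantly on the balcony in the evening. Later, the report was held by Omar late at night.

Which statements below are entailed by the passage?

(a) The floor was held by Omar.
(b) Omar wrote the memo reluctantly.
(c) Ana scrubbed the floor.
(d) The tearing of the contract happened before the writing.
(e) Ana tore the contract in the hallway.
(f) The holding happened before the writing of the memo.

(c), (d)

(a) Not entailed — Omar held the report, not the floor; the floor belongs to the scrubbing event.
(b) Not entailed — the passage has Ana writing the memo, not Omar.
(c) Entailed — 'scrub' is an activity; 'was scrubbing' entails that some scrubbing happened, so 'scrubbed' holds.
(d) Entailed — the narrative places the tearing before the writing.
(e) Not entailed — 'in the hallway' adds information not in the original event.
(f) Not entailed — the narrative places the writing before the holding, not after.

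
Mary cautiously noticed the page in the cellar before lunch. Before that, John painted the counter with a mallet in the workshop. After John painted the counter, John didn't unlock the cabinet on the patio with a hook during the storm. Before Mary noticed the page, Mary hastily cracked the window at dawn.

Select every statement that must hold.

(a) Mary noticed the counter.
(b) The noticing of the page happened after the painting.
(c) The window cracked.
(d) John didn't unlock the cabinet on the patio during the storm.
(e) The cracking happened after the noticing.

(b), (c)

(a) Not entailed — Mary noticed the page, not the counter; the counter belongs to the painting event.
(b) Entailed — the narrative places the painting before the noticing.
(c) Entailed — 'Mary cracked the window' is causative; it entails the inchoative 'the window cracked'.
(d) Not entailed — dropping 'with a hook' under negation is not valid — the original leaves open that John unlocked the cabinet some other way.
(e) Not entailed — the narrative places the cracking before the noticing, not after.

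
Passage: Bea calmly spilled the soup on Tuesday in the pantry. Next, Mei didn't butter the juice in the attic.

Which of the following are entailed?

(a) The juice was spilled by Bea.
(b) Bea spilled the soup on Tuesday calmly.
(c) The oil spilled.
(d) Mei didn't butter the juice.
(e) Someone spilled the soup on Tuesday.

(a) Not entailed — Bea spilled the soup, not the juice; the juice belongs to the buttering event.
(b) Entailed — dropping 'in the pantry' leaves a sub-description the original still satisfies.
(c) Not entailed — the soup is what spilled, not the oil.
(d) Not entailed — dropping 'in the attic' under negation is not valid — the original leaves open that Mei buttered the juice some other way.
(e) Entailed — this follows by dropping conjuncts from the spilling event's description.

(b), (e)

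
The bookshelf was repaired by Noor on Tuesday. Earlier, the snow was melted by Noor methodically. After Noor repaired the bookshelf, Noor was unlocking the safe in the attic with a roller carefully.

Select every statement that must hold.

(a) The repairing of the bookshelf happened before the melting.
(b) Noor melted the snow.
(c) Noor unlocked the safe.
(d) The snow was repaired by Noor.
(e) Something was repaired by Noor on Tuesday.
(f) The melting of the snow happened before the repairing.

(b), (e), (f)

(a) Not entailed — the narrative places the melting before the repairing, not after.
(b) Entailed — this follows by dropping conjuncts from the melting event's description.
(c) Not entailed — 'was unlocking' is progressive on an accomplishment; it does not entail the completed 'unlocked'.
(d) Not entailed — Noor repaired the bookshelf, not the snow; the snow belongs to the melting event.
(e) Entailed — every conjunct here is already in the original repairing event.
(f) Entailed — the narrative places the melting before the repairing.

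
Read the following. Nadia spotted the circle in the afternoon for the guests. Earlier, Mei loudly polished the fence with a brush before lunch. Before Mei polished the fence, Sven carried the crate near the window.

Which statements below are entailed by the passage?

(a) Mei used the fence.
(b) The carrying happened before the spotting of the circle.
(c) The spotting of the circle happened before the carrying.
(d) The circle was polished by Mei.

(a) Not entailed — the fence is the patient, not an instrument — Mei used a brush.
(b) Entailed — the narrative places the carrying before the spotting.
(c) Not entailed — the narrative places the carrying before the spotting, not after.
(d) Not entailed — Mei polished the fence, not the circle; the circle belongs to the spotting event.

(b)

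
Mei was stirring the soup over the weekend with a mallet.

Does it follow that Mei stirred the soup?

'stir' is atelic; if Mei was stirring the soup, then Mei stirred the soup (for some time).

yes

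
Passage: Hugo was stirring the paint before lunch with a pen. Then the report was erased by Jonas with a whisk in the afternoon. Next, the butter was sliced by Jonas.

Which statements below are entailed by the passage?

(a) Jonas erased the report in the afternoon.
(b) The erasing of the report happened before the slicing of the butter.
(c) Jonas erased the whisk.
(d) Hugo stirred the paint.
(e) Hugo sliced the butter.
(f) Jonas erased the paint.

(a) Entailed — every conjunct here is already in the original erasing event.
(b) Entailed — the narrative places the erasing before the slicing.
(c) Not entailed — the whisk is the instrument, not what was erased.
(d) Entailed — 'stir' is an activity; 'was stirring' entails that some stirring happened, so 'stirred' holds.
(e) Not entailed — the passage has Jonas slicing the butter, not Hugo.
(f) Not entailed — Jonas erased the report, not the paint; the paint belongs to the stirring event.

(a), (b), (d)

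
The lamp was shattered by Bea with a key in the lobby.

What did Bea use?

a key

'with a key' marks the instrument of the shattering event.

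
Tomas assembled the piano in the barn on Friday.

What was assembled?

the piano

'the piano' marks the patient of the assembling event.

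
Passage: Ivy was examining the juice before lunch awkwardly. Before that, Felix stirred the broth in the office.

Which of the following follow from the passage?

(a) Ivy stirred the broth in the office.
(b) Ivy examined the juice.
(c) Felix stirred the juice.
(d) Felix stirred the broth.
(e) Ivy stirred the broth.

(b), (d)

(a) Not entailed — the passage has Felix stirring the broth, not Ivy.
(b) Entailed — 'examine' is an activity; 'was examining' entails that some examining happened, so 'examined' holds.
(c) Not entailed — Felix stirred the broth, not the juice; the juice belongs to the examining event.
(d) Entailed — this follows by dropping conjuncts from the stirring event's description.
(e) Not entailed — the passage has Felix stirring the broth, not Ivy.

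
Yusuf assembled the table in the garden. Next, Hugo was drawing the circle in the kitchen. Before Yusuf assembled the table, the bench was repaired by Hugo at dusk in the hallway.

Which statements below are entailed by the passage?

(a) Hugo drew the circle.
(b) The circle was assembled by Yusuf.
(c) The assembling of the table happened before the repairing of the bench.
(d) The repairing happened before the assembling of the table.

(d)

(a) Not entailed — 'was drawing' is progressive on an accomplishment; it does not entail the completed 'drew'.
(b) Not entailed — Yusuf assembled the table, not the circle; the circle belongs to the drawing event.
(c) Not entailed — the narrative places the repairing before the assembling, not after.
(d) Entailed — the narrative places the repairing before the assembling.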